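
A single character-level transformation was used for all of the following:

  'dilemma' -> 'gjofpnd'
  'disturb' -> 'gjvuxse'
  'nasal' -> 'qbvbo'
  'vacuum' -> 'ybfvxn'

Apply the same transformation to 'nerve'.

qfuwh

A repeating key of period 2 is used — shifts +3, +1 over and over.
On nerve: n+3=q, e+1=f, r+3=u, v+1=w, e+3=h.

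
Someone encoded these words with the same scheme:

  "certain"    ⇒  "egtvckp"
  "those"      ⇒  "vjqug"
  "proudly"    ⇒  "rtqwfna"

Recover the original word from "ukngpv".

Compare letters: c→e is +2, e→g is +2, r→t is +2 — a constant shift. This is a Caesar cipher with shift 2.
Reversing it on ukngpv: u−2=s, k−2=i, n−2=l, g−2=e, p−2=n, v−2=t.

silent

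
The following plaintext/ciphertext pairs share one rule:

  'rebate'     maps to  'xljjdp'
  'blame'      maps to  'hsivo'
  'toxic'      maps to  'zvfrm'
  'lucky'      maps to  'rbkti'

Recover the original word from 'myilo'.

grace

In rebate: r→x is +6, e→l is +7, b→j is +8, a→j is +9 — the shift increases by 1 each position. Each letter shifts forward by (position + 6), i.e. 6, 7, 8, … — the shift grows by one for each successive letter.
Undoing it on myilo: m−6=g, y−7=r, i−8=a, l−9=c, o−10=e.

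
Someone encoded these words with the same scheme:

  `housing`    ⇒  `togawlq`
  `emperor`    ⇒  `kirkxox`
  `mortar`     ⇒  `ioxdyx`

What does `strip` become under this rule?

h(7)→t(19) and o(14)→o(14) fit y≡3x+24 (mod 26); the inverse of 3 mod 26 is 9. Each letter's alphabet position (a=0..z=25) is mapped through 3·x+24 mod 26 — an affine cipher.
For strip: s(18)→3·18+24≡0=a; t(19)→3·19+24≡3=d; r(17)→3·17+24≡23=x; i(8)→3·8+24≡22=w; p(15)→3·15+24≡17=r (all mod 26).

adxwr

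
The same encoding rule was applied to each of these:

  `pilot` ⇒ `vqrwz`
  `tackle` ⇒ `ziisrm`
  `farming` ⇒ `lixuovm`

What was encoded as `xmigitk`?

recycle

Shifts by position in pilot: pos 0: p→v (+6), pos 1: i→q (+8), pos 2: l→r (+6), pos 3: o→w (+8) — repeating every 2. The shifts repeat in a cycle of length 2: positions 0,1,… shift by +6, +8, then the pattern repeats.
Undoing it on xmigitk: x−6=r, m−8=e, i−6=c, g−8=y, i−6=c, t−8=l, k−6=e.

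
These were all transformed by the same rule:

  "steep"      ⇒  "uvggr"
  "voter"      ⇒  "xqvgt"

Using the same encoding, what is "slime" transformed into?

unkog

This is a Caesar cipher with shift 2.
Applying it to slime: s+2=u, l+2=n, i+2=k, m+2=o, e+2=g.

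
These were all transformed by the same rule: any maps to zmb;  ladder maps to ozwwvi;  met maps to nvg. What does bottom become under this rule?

ylggln

Each pair mirrors across the alphabet (a↔z, n↔m, y↔b): positions sum to 25. Each letter is replaced by its mirror in the alphabet: a↔z, b↔y, c↔x, and so on (the Atbash cipher).
On bottom: b↔y, o↔l, t↔g, t↔g, o↔l, m↔n.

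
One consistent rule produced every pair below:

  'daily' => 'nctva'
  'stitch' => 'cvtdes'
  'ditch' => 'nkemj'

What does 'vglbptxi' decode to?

It's a Vigenère-style cipher with numeric key [10,2,11]: position i shifts by key[i mod 3].
Reversing it on vglbptxi: v−10=l, g−2=e, l−11=a, b−10=r, p−2=n, t−11=i, x−10=n, i−2=g.

learning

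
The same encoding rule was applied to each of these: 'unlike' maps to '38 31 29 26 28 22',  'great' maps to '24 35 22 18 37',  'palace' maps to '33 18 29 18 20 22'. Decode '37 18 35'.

u is letter #21 and maps to 38: an offset of 17. The number is (letter's place in the alphabet, a=1) + 17.
Undoing it on 37 18 35: 37→(37−17)÷1=20=t, 18→(18−17)÷1=1=a, 35→(35−17)÷1=18=r.

tar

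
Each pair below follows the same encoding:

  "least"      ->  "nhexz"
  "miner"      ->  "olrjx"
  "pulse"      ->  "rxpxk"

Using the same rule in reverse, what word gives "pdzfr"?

naval

In least: l→n is +2, e→h is +3, a→e is +4, s→x is +5 — the shift increases by 1 each position. Letter i (0-indexed) is shifted by i+2, so successive shifts are 2, 3, 4, ….
Reversing it on pdzfr: p−2=n, d−3=a, z−4=v, f−5=a, r−6=l.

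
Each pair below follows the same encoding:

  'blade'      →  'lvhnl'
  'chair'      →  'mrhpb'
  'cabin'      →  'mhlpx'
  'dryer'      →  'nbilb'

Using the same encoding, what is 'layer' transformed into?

vhilb

Two shifts are in play — +7 for a/e/i/o/u, +10 for every other letter.
On layer: l(cons)+10=v, a(vowel)+7=h, y(cons)+10=i, e(vowel)+7=l, r(cons)+10=b.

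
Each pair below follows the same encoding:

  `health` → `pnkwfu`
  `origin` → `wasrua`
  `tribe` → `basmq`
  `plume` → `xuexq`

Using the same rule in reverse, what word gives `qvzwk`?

imply

Each letter shifts forward by (position + 8), i.e. 8, 9, 10, … — the shift grows by one for each successive letter.
Decoding qvzwk: q−8=i, v−9=m, z−10=p, w−11=l, k−12=y.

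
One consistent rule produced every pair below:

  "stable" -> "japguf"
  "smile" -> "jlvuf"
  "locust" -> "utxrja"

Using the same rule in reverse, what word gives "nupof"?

s(18)→j(9) and t(19)→a(0) fit y≡17x+15 (mod 26); the inverse of 17 mod 26 is 23. Each letter's alphabet position (a=0..z=25) is mapped through 17·x+15 mod 26 — an affine cipher.
Reversing it on nupof: n(13)→23·(13−15)≡6=g; u(20)→23·(20−15)≡11=l; p(15)→23·(15−15)≡0=a; o(14)→23·(14−15)≡3=d; f(5)→23·(5−15)≡4=e (all mod 26).

glade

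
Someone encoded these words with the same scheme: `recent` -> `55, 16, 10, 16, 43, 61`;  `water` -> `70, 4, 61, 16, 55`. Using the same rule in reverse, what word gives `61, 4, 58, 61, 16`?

r(#18)→55 and e(#5)→16: differences scale by 3, so n = 3·pos + 1. The formula is n = 3×(alphabet index, a=1) + 1.
Reversing it on 61, 4, 58, 61, 16: 61→(61−1)÷3=20=t, 4→(4−1)÷3=1=a, 58→(58−1)÷3=19=s, 61→(61−1)÷3=20=t, 16→(16−1)÷3=5=e.

taste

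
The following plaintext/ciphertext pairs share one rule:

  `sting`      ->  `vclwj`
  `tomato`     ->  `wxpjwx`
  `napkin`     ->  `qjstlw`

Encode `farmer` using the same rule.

A repeating key of period 2 is used — shifts +3, +9 over and over.
For farmer: f+3=i, a+9=j, r+3=u, m+9=v, e+3=h, r+9=a.

ijuvha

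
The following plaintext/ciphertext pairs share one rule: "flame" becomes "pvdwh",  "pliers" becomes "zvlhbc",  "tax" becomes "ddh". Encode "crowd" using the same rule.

Vowels shift forward by 3 and consonants shift forward by 10.
For crowd: c(cons)+10=m, r(cons)+10=b, o(vowel)+3=r, w(cons)+10=g, d(cons)+10=n.

mbrgn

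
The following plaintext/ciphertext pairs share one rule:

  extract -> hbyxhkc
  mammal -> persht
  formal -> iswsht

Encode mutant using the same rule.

Letter i (0-indexed) is shifted by i+3, so successive shifts are 3, 4, 5, ….
On mutant: m+3=p, u+4=y, t+5=y, a+6=g, n+7=u, t+8=b.

pyygub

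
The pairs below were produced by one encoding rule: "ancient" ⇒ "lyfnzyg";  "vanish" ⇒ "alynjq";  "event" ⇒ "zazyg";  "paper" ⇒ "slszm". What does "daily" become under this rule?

Treating letters as 0–25, the rule is x ↦ 23x + 11 (mod 26).
On daily: d(3)→23·3+11≡2=c; a(0)→23·0+11≡11=l; i(8)→23·8+11≡13=n; l(11)→23·11+11≡4=e; y(24)→23·24+11≡17=r (all mod 26).

clner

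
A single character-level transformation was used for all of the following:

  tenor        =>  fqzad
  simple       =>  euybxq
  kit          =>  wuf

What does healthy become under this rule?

Compare letters: t→f is +12, e→q is +12, n→z is +12 — a constant shift. Each letter is shifted forward by 12 in the alphabet (a Caesar shift of +12).
On healthy: h+12=t, e+12=q, a+12=m, l+12=x, t+12=f, h+12=t, y+12=k.

tqmxftk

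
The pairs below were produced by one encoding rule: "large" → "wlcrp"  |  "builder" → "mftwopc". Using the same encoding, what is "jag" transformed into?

Compare letters: l→w is +11, a→l is +11, r→c is +11 — a constant shift. This is a Caesar cipher with shift 11.
Applying it to jag: j+11=u, a+11=l, g+11=r.

ulr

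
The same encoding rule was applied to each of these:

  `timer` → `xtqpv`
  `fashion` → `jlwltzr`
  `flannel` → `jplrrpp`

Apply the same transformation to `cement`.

The shift depends on letter class: consonant t→x is +4, but vowel i→t is +11. Two shifts are in play — +11 for a/e/i/o/u, +4 for every other letter.
For cement: c(cons)+4=g, e(vowel)+11=p, m(cons)+4=q, e(vowel)+11=p, n(cons)+4=r, t(cons)+4=x.

gpqprx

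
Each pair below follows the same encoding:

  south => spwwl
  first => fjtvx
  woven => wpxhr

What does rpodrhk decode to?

romance

In south: s→s is +0, o→p is +1, u→w is +2, t→w is +3 — the shift increases by 1 each position. Letter i (0-indexed) is shifted by i+0, so successive shifts are 0, 1, 2, ….
Decoding rpodrhk: r−0=r, p−1=o, o−2=m, d−3=a, r−4=n, h−5=c, k−6=e.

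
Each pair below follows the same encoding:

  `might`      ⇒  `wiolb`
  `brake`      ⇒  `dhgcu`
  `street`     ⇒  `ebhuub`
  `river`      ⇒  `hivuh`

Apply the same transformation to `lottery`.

m(12)→w(22) and i(8)→i(8) fit y≡23x+6 (mod 26); the inverse of 23 mod 26 is 17. Each letter's alphabet position (a=0..z=25) is mapped through 23·x+6 mod 26 — an affine cipher.
Applying it to lottery: l(11)→23·11+6≡25=z; o(14)→23·14+6≡16=q; t(19)→23·19+6≡1=b; t(19)→23·19+6≡1=b; e(4)→23·4+6≡20=u; r(17)→23·17+6≡7=h; y(24)→23·24+6≡12=m (all mod 26).

zqbbuhm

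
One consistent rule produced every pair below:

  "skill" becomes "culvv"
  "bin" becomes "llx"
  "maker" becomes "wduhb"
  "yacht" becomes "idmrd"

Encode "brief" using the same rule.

lblhp

The shift depends on letter class: consonant s→c is +10, but vowel i→l is +3. Vowels shift forward by 3 and consonants shift forward by 10.
Applying it to brief: b(cons)+10=l, r(cons)+10=b, i(vowel)+3=l, e(vowel)+3=h, f(cons)+10=p.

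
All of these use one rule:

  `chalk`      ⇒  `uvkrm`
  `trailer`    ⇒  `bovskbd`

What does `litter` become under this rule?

boddsv

Read the word backwards and shift each letter +10.
Applying it to litter: reverse → rettil; then shift: r+10=b, e+10=o, t+10=d, t+10=d, i+10=s, l+10=v.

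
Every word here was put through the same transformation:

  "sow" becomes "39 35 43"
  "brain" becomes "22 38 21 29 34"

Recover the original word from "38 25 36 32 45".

s is letter #19 and maps to 39: an offset of 20. Letters become their 1-based position plus 20 (so a→21, b→22, …).
Decoding 38 25 36 32 45: 38→(38−20)÷1=18=r, 25→(25−20)÷1=5=e, 36→(36−20)÷1=16=p, 32→(32−20)÷1=12=l, 45→(45−20)÷1=25=y.

reply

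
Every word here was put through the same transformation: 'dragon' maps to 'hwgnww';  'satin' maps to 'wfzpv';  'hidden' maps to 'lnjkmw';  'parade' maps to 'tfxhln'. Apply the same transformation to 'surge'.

wzxnm

The shift increases by 1 at each position, starting from +4: 4, 5, 6, ….
For surge: s+4=w, u+5=z, r+6=x, g+7=n, e+8=m.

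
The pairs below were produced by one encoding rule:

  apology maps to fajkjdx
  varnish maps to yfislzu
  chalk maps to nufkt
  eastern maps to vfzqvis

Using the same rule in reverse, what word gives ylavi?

viper

Treating letters as 0–25, the rule is x ↦ 17x + 5 (mod 26).
Undoing it on ylavi: y(24)→23·(24−5)≡21=v; l(11)→23·(11−5)≡8=i; a(0)→23·(0−5)≡15=p; v(21)→23·(21−5)≡4=e; i(8)→23·(8−5)≡17=r (all mod 26).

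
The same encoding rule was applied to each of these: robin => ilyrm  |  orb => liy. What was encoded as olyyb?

Each pair mirrors across the alphabet (r↔i, o↔l, b↔y): positions sum to 25. Each letter is replaced by its mirror in the alphabet: a↔z, b↔y, c↔x, and so on (the Atbash cipher).
Undoing it on olyyb: o↔l, l↔o, y↔b, y↔b, b↔y.

lobby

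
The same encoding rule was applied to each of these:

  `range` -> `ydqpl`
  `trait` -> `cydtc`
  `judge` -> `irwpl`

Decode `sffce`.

Treating letters as 0–25, the rule is x ↦ 15x + 3 (mod 26).
Undoing it on sffce: s(18)→7·(18−3)≡1=b; f(5)→7·(5−3)≡14=o; f(5)→7·(5−3)≡14=o; c(2)→7·(2−3)≡19=t; e(4)→7·(4−3)≡7=h (all mod 26).

booth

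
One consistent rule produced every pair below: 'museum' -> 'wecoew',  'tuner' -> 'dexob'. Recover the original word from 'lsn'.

bid

This is a Caesar cipher with shift 10.
Decoding lsn: l−10=b, s−10=i, n−10=d.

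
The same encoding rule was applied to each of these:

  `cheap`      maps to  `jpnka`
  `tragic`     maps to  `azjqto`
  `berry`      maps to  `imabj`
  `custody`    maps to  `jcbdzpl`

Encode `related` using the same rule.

ymukeqq

In cheap: c→j is +7, h→p is +8, e→n is +9, a→k is +10 — the shift increases by 1 each position. The shift increases by 1 at each position, starting from +7: 7, 8, 9, ….
On related: r+7=y, e+8=m, l+9=u, a+10=k, t+11=e, e+12=q, d+13=q.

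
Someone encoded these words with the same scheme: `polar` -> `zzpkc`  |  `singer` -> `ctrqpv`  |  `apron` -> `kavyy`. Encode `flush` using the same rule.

pwycs

Shifts by position in polar: pos 0: p→z (+10), pos 1: o→z (+11), pos 2: l→p (+4), pos 3: a→k (+10), pos 4: r→c (+11) — repeating every 3. A repeating key of period 3 is used — shifts +10, +11, +4 over and over.
For flush: f+10=p, l+11=w, u+4=y, s+10=c, h+11=s.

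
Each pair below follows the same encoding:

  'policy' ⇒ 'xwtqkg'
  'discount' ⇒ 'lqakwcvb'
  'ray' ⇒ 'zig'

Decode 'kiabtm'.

Compare letters: p→x is +8, o→w is +8, l→t is +8 — a constant shift. Each letter is shifted forward by 8 in the alphabet (a Caesar shift of +8).
Undoing it on kiabtm: k−8=c, i−8=a, a−8=s, b−8=t, t−8=l, m−8=e.

castle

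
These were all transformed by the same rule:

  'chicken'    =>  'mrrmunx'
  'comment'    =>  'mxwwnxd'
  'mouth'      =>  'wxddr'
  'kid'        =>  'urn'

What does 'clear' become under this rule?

mvnjb

Two shifts are in play — +9 for a/e/i/o/u, +10 for every other letter.
On clear: c(cons)+10=m, l(cons)+10=v, e(vowel)+9=n, a(vowel)+9=j, r(cons)+10=b.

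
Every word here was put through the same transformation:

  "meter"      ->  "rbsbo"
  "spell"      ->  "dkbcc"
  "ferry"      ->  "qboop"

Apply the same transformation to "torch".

m(12)→r(17) and e(4)→b(1) fit y≡15x+19 (mod 26); the inverse of 15 mod 26 is 7. Each letter's alphabet position (a=0..z=25) is mapped through 15·x+19 mod 26 — an affine cipher.
Applying it to torch: t(19)→15·19+19≡18=s; o(14)→15·14+19≡21=v; r(17)→15·17+19≡14=o; c(2)→15·2+19≡23=x; h(7)→15·7+19≡20=u (all mod 26).

svoxu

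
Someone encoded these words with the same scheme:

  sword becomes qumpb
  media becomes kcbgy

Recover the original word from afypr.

Compare letters: s→q is +24, w→u is +24, o→m is +24 — a constant shift. Each letter is shifted forward by 24 in the alphabet (a Caesar shift of +24).
Decoding afypr: a−24=c, f−24=h, y−24=a, p−24=r, r−24=t.

chart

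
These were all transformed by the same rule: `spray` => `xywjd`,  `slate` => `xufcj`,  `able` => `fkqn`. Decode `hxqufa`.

collar

Shifts by position in spray: pos 0: s→x (+5), pos 1: p→y (+9), pos 2: r→w (+5), pos 3: a→j (+9) — repeating every 2. The shifts repeat in a cycle of length 2: positions 0,1,… shift by +5, +9, then the pattern repeats.
Reversing it on hxqufa: h−5=c, x−9=o, q−5=l, u−9=l, f−5=a, a−9=r.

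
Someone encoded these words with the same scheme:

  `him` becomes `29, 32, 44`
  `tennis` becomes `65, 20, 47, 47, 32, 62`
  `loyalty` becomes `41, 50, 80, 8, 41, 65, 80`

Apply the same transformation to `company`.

The formula is n = 3×(alphabet index, a=1) + 5.
Applying it to company: c=3→14, o=15→50, m=13→44, p=16→53, a=1→8, n=14→47, y=25→80.

14, 50, 44, 53, 8, 47, 80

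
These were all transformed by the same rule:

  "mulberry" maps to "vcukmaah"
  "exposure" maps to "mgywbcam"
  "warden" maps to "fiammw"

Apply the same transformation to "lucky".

The shift depends on letter class: consonant m→v is +9, but vowel u→c is +8. Two shifts are in play — +8 for a/e/i/o/u, +9 for every other letter.
For lucky: l(cons)+9=u, u(vowel)+8=c, c(cons)+9=l, k(cons)+9=t, y(cons)+9=h.

uclth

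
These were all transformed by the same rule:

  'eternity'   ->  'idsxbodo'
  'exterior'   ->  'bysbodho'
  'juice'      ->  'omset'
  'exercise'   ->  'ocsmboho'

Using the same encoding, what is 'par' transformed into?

The output letters match the input read backwards, each shifted +10: eternity reversed is ytinrete. Two steps: reverse the string, then apply a Caesar shift of +10.
Applying it to par: reverse → rap; then shift: r+10=b, a+10=k, p+10=z.

bkz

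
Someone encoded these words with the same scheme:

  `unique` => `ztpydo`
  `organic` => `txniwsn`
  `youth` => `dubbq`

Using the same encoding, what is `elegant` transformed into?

Each letter shifts forward by (position + 5), i.e. 5, 6, 7, … — the shift grows by one for each successive letter.
Applying it to elegant: e+5=j, l+6=r, e+7=l, g+8=o, a+9=j, n+10=x, t+11=e.

jrlojxe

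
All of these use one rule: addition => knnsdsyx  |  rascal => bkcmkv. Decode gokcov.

weasel

Compare letters: a→k is +10, d→n is +10, d→n is +10 — a constant shift. This is a Caesar cipher with shift 10.
Decoding gokcov: g−10=w, o−10=e, k−10=a, c−10=s, o−10=e, v−10=l.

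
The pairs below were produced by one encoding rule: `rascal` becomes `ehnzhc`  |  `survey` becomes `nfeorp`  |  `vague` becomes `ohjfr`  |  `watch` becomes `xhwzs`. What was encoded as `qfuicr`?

r(17)→e(4) and a(0)→h(7) fit y≡9x+7 (mod 26); the inverse of 9 mod 26 is 3. This is an affine cipher: with a=0,…,z=25, each position x becomes (9x+7) mod 26.
Decoding qfuicr: q(16)→3·(16−7)≡1=b; f(5)→3·(5−7)≡20=u; u(20)→3·(20−7)≡13=n; i(8)→3·(8−7)≡3=d; c(2)→3·(2−7)≡11=l; r(17)→3·(17−7)≡4=e (all mod 26).

bundle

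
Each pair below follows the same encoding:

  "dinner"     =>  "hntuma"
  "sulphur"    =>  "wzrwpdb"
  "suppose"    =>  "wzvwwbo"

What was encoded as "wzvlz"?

In dinner: d→h is +4, i→n is +5, n→t is +6, n→u is +7 — the shift increases by 1 each position. The shift increases by 1 at each position, starting from +4: 4, 5, 6, ….
Decoding wzvlz: w−4=s, z−5=u, v−6=p, l−7=e, z−8=r.

super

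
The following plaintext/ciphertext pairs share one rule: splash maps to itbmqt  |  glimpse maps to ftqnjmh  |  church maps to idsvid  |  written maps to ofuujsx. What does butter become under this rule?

The output letters match the input read backwards, each shifted +1: splash reversed is hsalps. Read the word backwards and shift each letter +1.
On butter: reverse → rettub; then shift: r+1=s, e+1=f, t+1=u, t+1=u, u+1=v, b+1=c.

sfuuvc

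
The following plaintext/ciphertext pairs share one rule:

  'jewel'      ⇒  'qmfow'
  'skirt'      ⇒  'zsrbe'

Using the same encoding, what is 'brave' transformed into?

izjfp

In jewel: j→q is +7, e→m is +8, w→f is +9, e→o is +10 — the shift increases by 1 each position. The shift increases by 1 at each position, starting from +7: 7, 8, 9, ….
For brave: b+7=i, r+8=z, a+9=j, v+10=f, e+11=p.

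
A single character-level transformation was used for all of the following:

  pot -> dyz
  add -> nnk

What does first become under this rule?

dcbsp

The output letters match the input read backwards, each shifted +10: pot reversed is top. Read the word backwards and shift each letter +10.
On first: reverse → tsrif; then shift: t+10=d, s+10=c, r+10=b, i+10=s, f+10=p.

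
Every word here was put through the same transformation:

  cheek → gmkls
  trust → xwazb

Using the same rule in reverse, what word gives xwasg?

In cheek: c→g is +4, h→m is +5, e→k is +6, e→l is +7 — the shift increases by 1 each position. Each letter shifts forward by (position + 4), i.e. 4, 5, 6, … — the shift grows by one for each successive letter.
Undoing it on xwasg: x−4=t, w−5=r, a−6=u, s−7=l, g−8=y.

truly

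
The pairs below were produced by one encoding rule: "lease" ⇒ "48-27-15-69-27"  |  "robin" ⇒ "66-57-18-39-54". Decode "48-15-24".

lad

With a=1..z=26, the number is 3·pos + 12.
Undoing it on 48-15-24: 48→(48−12)÷3=12=l, 15→(15−12)÷3=1=a, 24→(24−12)÷3=4=d.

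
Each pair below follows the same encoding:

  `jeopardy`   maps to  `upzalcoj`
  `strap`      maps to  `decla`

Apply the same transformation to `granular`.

rclyfwlc

Compare letters: j→u is +11, e→p is +11, o→z is +11 — a constant shift. Each letter is shifted forward by 11 in the alphabet (a Caesar shift of +11).
Applying it to granular: g+11=r, r+11=c, a+11=l, n+11=y, u+11=f, l+11=w, a+11=l, r+11=c.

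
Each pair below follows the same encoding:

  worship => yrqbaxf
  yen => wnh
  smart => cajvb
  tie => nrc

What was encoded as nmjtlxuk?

blockade

Two steps: reverse the string, then apply a Caesar shift of +9.
Reversing it on nmjtlxuk: shift back: n−9=e, m−9=d, j−9=a, t−9=k, l−9=c, x−9=o, u−9=l, k−9=b → edakcolb; then reverse → blockade.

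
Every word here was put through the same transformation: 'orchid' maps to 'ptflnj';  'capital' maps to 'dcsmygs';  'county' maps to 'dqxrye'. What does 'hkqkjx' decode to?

Each letter shifts forward by (position + 1), i.e. 1, 2, 3, … — the shift grows by one for each successive letter.
Decoding hkqkjx: h−1=g, k−2=i, q−3=n, k−4=g, j−5=e, x−6=r.

ginger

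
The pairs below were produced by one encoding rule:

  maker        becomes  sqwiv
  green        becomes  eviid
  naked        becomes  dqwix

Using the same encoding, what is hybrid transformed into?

m(12)→s(18) and a(0)→q(16) fit y≡11x+16 (mod 26); the inverse of 11 mod 26 is 19. Each letter's alphabet position (a=0..z=25) is mapped through 11·x+16 mod 26 — an affine cipher.
Applying it to hybrid: h(7)→11·7+16≡15=p; y(24)→11·24+16≡20=u; b(1)→11·1+16≡1=b; r(17)→11·17+16≡21=v; i(8)→11·8+16≡0=a; d(3)→11·3+16≡23=x (all mod 26).

pubvax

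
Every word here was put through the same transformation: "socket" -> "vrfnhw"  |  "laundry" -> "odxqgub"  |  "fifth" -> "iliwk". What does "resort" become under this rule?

Compare letters: s→v is +3, o→r is +3, c→f is +3 — a constant shift. It's a constant shift of +3 (ROT3).
On resort: r+3=u, e+3=h, s+3=v, o+3=r, r+3=u, t+3=w.

uhvruw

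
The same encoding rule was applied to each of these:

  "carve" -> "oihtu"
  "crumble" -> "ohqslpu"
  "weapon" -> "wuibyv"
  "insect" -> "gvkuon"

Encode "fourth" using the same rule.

c(2)→o(14) and a(0)→i(8) fit y≡3x+8 (mod 26); the inverse of 3 mod 26 is 9. This is an affine cipher: with a=0,…,z=25, each position x becomes (3x+8) mod 26.
Applying it to fourth: f(5)→3·5+8≡23=x; o(14)→3·14+8≡24=y; u(20)→3·20+8≡16=q; r(17)→3·17+8≡7=h; t(19)→3·19+8≡13=n; h(7)→3·7+8≡3=d (all mod 26).

xyqhnd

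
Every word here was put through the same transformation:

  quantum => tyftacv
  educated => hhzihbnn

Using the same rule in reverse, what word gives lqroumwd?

In quantum: q→t is +3, u→y is +4, a→f is +5, n→t is +6 — the shift increases by 1 each position. The shift increases by 1 at each position, starting from +3: 3, 4, 5, ….
Decoding lqroumwd: l−3=i, q−4=m, r−5=m, o−6=i, u−7=n, m−8=e, w−9=n, d−10=t.

imminent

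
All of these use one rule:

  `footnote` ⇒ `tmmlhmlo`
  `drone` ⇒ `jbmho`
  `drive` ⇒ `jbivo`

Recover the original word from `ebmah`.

crown

f(5)→t(19) and o(14)→m(12) fit y≡5x+20 (mod 26); the inverse of 5 mod 26 is 21. Treating letters as 0–25, the rule is x ↦ 5x + 20 (mod 26).
Decoding ebmah: e(4)→21·(4−20)≡2=c; b(1)→21·(1−20)≡17=r; m(12)→21·(12−20)≡14=o; a(0)→21·(0−20)≡22=w; h(7)→21·(7−20)≡13=n (all mod 26).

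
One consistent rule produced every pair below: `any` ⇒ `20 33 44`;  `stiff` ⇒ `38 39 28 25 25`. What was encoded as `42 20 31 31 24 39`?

a is letter #1 and maps to 20: an offset of 19. Letters become their 1-based position plus 19 (so a→20, b→21, …).
Decoding 42 20 31 31 24 39: 42→(42−19)÷1=23=w, 20→(20−19)÷1=1=a, 31→(31−19)÷1=12=l, 31→(31−19)÷1=12=l, 24→(24−19)÷1=5=e, 39→(39−19)÷1=20=t.

wallet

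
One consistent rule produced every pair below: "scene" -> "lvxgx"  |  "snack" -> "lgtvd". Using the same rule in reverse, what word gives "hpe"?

Compare letters: s→l is +19, c→v is +19, e→x is +19 — a constant shift. Each letter is shifted forward by 19 in the alphabet (a Caesar shift of +19).
Decoding hpe: h−19=o, p−19=w, e−19=l.

owl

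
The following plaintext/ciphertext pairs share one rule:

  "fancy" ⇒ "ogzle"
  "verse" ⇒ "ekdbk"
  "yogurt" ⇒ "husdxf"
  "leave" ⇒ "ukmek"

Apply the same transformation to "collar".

Shifts by position in fancy: pos 0: f→o (+9), pos 1: a→g (+6), pos 2: n→z (+12), pos 3: c→l (+9), pos 4: y→e (+6) — repeating every 3. The shifts repeat in a cycle of length 3: positions 0,1,… shift by +9, +6, +12, then the pattern repeats.
Applying it to collar: c+9=l, o+6=u, l+12=x, l+9=u, a+6=g, r+12=d.

luxugd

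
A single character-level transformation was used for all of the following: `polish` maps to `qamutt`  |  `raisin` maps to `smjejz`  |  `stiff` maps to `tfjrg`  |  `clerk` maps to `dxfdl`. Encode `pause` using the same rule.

A repeating key of period 2 is used — shifts +1, +12 over and over.
On pause: p+1=q, a+12=m, u+1=v, s+12=e, e+1=f.

qmvef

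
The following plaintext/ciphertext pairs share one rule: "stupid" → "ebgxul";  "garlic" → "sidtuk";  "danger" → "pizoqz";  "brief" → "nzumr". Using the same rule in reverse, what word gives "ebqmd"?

Shifts by position in stupid: pos 0: s→e (+12), pos 1: t→b (+8), pos 2: u→g (+12), pos 3: p→x (+8) — repeating every 2. It's a Vigenère-style cipher with numeric key [12,8]: position i shifts by key[i mod 2].
Decoding ebqmd: e−12=s, b−8=t, q−12=e, m−8=e, d−12=r.

steer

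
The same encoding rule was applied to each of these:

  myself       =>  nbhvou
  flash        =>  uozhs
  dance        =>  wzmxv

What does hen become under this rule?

Each pair mirrors across the alphabet (m↔n, y↔b, s↔h): positions sum to 25. This is the alphabet-reversal cipher (Atbash): a becomes z, b becomes y, etc.
For hen: h↔s, e↔v, n↔m.

svm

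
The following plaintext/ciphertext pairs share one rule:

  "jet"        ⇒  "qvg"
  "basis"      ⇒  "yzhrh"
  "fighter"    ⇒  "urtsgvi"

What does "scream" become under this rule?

Each pair mirrors across the alphabet (j↔q, e↔v, t↔g): positions sum to 25. Each letter is replaced by its mirror in the alphabet: a↔z, b↔y, c↔x, and so on (the Atbash cipher).
Applying it to scream: s↔h, c↔x, r↔i, e↔v, a↔z, m↔n.

hxivzn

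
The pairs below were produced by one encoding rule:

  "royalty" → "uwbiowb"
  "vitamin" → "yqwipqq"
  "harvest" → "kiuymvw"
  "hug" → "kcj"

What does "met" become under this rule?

pmw

Vowels shift forward by 8 and consonants shift forward by 3.
Applying it to met: m(cons)+3=p, e(vowel)+8=m, t(cons)+3=w.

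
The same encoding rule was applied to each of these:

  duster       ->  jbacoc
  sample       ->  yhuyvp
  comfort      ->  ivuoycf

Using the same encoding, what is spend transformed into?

ywmwn

In duster: d→j is +6, u→b is +7, s→a is +8, t→c is +9 — the shift increases by 1 each position. Letter i (0-indexed) is shifted by i+6, so successive shifts are 6, 7, 8, ….
On spend: s+6=y, p+7=w, e+8=m, n+9=w, d+10=n.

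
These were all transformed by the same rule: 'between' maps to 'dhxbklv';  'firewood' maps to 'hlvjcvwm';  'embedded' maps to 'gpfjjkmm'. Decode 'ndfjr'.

In between: b→d is +2, e→h is +3, t→x is +4, w→b is +5 — the shift increases by 1 each position. Letter i (0-indexed) is shifted by i+2, so successive shifts are 2, 3, 4, ….
Decoding ndfjr: n−2=l, d−3=a, f−4=b, j−5=e, r−6=l.

label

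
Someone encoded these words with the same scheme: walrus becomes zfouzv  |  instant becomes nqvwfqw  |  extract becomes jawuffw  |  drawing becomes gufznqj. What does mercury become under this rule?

Vowels shift forward by 5 and consonants shift forward by 3.
On mercury: m(cons)+3=p, e(vowel)+5=j, r(cons)+3=u, c(cons)+3=f, u(vowel)+5=z, r(cons)+3=u, y(cons)+3=b.

pjufzub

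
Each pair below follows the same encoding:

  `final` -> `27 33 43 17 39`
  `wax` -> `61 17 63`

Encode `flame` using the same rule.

27 39 17 41 25

Each letter becomes 2×(its alphabet position, a=1..z=26) + 15.
Applying it to flame: f=6→27, l=12→39, a=1→17, m=13→41, e=5→25.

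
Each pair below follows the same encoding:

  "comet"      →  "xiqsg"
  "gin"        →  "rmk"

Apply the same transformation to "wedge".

ikhia

The output letters match the input read backwards, each shifted +4: comet reversed is temoc. Read the word backwards and shift each letter +4.
For wedge: reverse → egdew; then shift: e+4=i, g+4=k, d+4=h, e+4=i, w+4=a.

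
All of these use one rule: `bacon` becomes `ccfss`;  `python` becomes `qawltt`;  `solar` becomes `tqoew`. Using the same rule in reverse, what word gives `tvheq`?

steal

In bacon: b→c is +1, a→c is +2, c→f is +3, o→s is +4 — the shift increases by 1 each position. Letter i (0-indexed) is shifted by i+1, so successive shifts are 1, 2, 3, ….
Reversing it on tvheq: t−1=s, v−2=t, h−3=e, e−4=a, q−5=l.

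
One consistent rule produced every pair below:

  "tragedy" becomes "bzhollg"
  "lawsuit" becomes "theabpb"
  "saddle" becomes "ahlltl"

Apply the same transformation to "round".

zvbvl

The shift depends on letter class: consonant t→b is +8, but vowel a→h is +7. Two shifts are in play — +7 for a/e/i/o/u, +8 for every other letter.
For round: r(cons)+8=z, o(vowel)+7=v, u(vowel)+7=b, n(cons)+8=v, d(cons)+8=l.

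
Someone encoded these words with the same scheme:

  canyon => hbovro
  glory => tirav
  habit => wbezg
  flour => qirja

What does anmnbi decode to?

reveal

c(2)→h(7) and a(0)→b(1) fit y≡3x+1 (mod 26); the inverse of 3 mod 26 is 9. Treating letters as 0–25, the rule is x ↦ 3x + 1 (mod 26).
Decoding anmnbi: a(0)→9·(0−1)≡17=r; n(13)→9·(13−1)≡4=e; m(12)→9·(12−1)≡21=v; n(13)→9·(13−1)≡4=e; b(1)→9·(1−1)≡0=a; i(8)→9·(8−1)≡11=l (all mod 26).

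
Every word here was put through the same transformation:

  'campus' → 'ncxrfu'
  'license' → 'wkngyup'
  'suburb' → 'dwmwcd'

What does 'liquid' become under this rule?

Shifts by position in campus: pos 0: c→n (+11), pos 1: a→c (+2), pos 2: m→x (+11), pos 3: p→r (+2) — repeating every 2. It's a Vigenère-style cipher with numeric key [11,2]: position i shifts by key[i mod 2].
Applying it to liquid: l+11=w, i+2=k, q+11=b, u+2=w, i+11=t, d+2=f.

wkbwtf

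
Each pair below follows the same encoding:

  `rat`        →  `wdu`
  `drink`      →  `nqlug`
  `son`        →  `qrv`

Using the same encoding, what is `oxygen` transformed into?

The output letters match the input read backwards, each shifted +3: rat reversed is tar. The word is reversed, then every letter is shifted forward by 3.
Applying it to oxygen: reverse → negyxo; then shift: n+3=q, e+3=h, g+3=j, y+3=b, x+3=a, o+3=r.

qhjbar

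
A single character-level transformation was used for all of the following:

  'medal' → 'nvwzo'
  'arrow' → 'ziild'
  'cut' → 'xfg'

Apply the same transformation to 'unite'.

fmrgv

This is the alphabet-reversal cipher (Atbash): a becomes z, b becomes y, etc.
Applying it to unite: u↔f, n↔m, i↔r, t↔g, e↔v.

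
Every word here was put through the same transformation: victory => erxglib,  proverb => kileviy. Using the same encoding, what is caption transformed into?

Each pair mirrors across the alphabet (v↔e, i↔r, c↔x): positions sum to 25. This is the alphabet-reversal cipher (Atbash): a becomes z, b becomes y, etc.
Applying it to caption: c↔x, a↔z, p↔k, t↔g, i↔r, o↔l, n↔m.

xzkgrlm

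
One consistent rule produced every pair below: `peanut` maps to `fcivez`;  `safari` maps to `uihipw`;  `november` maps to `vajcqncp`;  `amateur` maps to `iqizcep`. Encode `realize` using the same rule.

p(15)→f(5) and e(4)→c(2) fit y≡5x+8 (mod 26); the inverse of 5 mod 26 is 21. This is an affine cipher: with a=0,…,z=25, each position x becomes (5x+8) mod 26.
Applying it to realize: r(17)→5·17+8≡15=p; e(4)→5·4+8≡2=c; a(0)→5·0+8≡8=i; l(11)→5·11+8≡11=l; i(8)→5·8+8≡22=w; z(25)→5·25+8≡3=d; e(4)→5·4+8≡2=c (all mod 26).

pcilwdc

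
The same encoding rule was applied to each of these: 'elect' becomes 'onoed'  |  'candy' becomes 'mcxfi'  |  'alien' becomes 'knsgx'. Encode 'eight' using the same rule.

okqjd

The shifts repeat in a cycle of length 2: positions 0,1,… shift by +10, +2, then the pattern repeats.
Applying it to eight: e+10=o, i+2=k, g+10=q, h+2=j, t+10=d.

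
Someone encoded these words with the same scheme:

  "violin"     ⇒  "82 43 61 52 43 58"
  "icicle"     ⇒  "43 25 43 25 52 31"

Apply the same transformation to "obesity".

61 22 31 73 43 76 91

The formula is n = 3×(alphabet index, a=1) + 16.
Applying it to obesity: o=15→61, b=2→22, e=5→31, s=19→73, i=9→43, t=20→76, y=25→91.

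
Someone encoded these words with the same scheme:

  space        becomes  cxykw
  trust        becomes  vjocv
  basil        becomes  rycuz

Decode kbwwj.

cheer

s(18)→c(2) and p(15)→x(23) fit y≡19x+24 (mod 26); the inverse of 19 mod 26 is 11. This is an affine cipher: with a=0,…,z=25, each position x becomes (19x+24) mod 26.
Reversing it on kbwwj: k(10)→11·(10−24)≡2=c; b(1)→11·(1−24)≡7=h; w(22)→11·(22−24)≡4=e; w(22)→11·(22−24)≡4=e; j(9)→11·(9−24)≡17=r (all mod 26).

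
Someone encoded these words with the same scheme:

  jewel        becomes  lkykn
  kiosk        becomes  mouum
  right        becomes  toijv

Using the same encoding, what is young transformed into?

The shift depends on letter class: consonant j→l is +2, but vowel e→k is +6. Two shifts are in play — +6 for a/e/i/o/u, +2 for every other letter.
On young: y(cons)+2=a, o(vowel)+6=u, u(vowel)+6=a, n(cons)+2=p, g(cons)+2=i.

auapi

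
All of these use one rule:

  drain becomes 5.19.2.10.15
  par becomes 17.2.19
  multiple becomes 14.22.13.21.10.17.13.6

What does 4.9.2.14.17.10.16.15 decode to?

d is letter #4 and maps to 5: an offset of 1. Letters become their 1-based position plus 1 (so a→2, b→3, …).
Decoding 4.9.2.14.17.10.16.15: 4→(4−1)÷1=3=c, 9→(9−1)÷1=8=h, 2→(2−1)÷1=1=a, 14→(14−1)÷1=13=m, 17→(17−1)÷1=16=p, 10→(10−1)÷1=9=i, 16→(16−1)÷1=15=o, 15→(15−1)÷1=14=n.

champion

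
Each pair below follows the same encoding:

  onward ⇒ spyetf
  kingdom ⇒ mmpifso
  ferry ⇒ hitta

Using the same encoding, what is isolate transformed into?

musnevi

The shift depends on letter class: consonant n→p is +2, but vowel o→s is +4. Two shifts are in play — +4 for a/e/i/o/u, +2 for every other letter.
On isolate: i(vowel)+4=m, s(cons)+2=u, o(vowel)+4=s, l(cons)+2=n, a(vowel)+4=e, t(cons)+2=v, e(vowel)+4=i.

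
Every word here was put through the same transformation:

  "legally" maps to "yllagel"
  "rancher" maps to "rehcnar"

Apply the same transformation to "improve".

The output letters match the input read backwards: legally reversed is yllagel. It's just the letters in reverse order.
Applying it to improve: reverse → evorpmi.

evorpmi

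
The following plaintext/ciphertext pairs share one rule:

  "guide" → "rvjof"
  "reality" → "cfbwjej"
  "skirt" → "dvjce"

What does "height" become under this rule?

The shift depends on letter class: consonant g→r is +11, but vowel u→v is +1. Vowels shift forward by 1 and consonants shift forward by 11.
For height: h(cons)+11=s, e(vowel)+1=f, i(vowel)+1=j, g(cons)+11=r, h(cons)+11=s, t(cons)+11=e.

sfjrse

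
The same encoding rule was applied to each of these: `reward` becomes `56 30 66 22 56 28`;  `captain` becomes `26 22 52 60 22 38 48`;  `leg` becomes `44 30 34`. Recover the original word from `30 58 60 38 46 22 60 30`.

With a=1..z=26, the number is 2·pos + 20.
Undoing it on 30 58 60 38 46 22 60 30: 30→(30−20)÷2=5=e, 58→(58−20)÷2=19=s, 60→(60−20)÷2=20=t, 38→(38−20)÷2=9=i, 46→(46−20)÷2=13=m, 22→(22−20)÷2=1=a, 60→(60−20)÷2=20=t, 30→(30−20)÷2=5=e.

estimate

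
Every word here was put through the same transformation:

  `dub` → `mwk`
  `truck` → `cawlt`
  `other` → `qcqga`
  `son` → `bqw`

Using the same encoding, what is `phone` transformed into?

yqqwg

The shift depends on letter class: consonant d→m is +9, but vowel u→w is +2. Vowels shift forward by 2 and consonants shift forward by 9.
For phone: p(cons)+9=y, h(cons)+9=q, o(vowel)+2=q, n(cons)+9=w, e(vowel)+2=g.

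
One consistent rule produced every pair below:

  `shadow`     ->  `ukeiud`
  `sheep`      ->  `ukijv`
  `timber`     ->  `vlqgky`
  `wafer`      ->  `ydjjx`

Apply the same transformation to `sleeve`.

Letter i (0-indexed) is shifted by i+2, so successive shifts are 2, 3, 4, ….
For sleeve: s+2=u, l+3=o, e+4=i, e+5=j, v+6=b, e+7=l.

uoijbl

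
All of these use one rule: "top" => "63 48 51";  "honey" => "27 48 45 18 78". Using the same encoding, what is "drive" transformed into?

t(#20)→63 and o(#15)→48: differences scale by 3, so n = 3·pos + 3. The formula is n = 3×(alphabet index, a=1) + 3.
Applying it to drive: d=4→15, r=18→57, i=9→30, v=22→69, e=5→18.

15 57 30 69 18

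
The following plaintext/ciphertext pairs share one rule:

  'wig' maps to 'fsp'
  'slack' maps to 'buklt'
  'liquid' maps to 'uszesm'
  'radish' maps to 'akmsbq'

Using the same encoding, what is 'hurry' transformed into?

qeaah

The shift depends on letter class: consonant w→f is +9, but vowel i→s is +10. Vowels shift forward by 10 and consonants shift forward by 9.
On hurry: h(cons)+9=q, u(vowel)+10=e, r(cons)+9=a, r(cons)+9=a, y(cons)+9=h.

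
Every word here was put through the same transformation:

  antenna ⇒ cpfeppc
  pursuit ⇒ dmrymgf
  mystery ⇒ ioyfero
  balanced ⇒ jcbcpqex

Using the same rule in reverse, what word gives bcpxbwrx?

landlord

a(0)→c(2) and n(13)→p(15) fit y≡7x+2 (mod 26); the inverse of 7 mod 26 is 15. Each letter's alphabet position (a=0..z=25) is mapped through 7·x+2 mod 26 — an affine cipher.
Undoing it on bcpxbwrx: b(1)→15·(1−2)≡11=l; c(2)→15·(2−2)≡0=a; p(15)→15·(15−2)≡13=n; x(23)→15·(23−2)≡3=d; b(1)→15·(1−2)≡11=l; w(22)→15·(22−2)≡14=o; r(17)→15·(17−2)≡17=r; x(23)→15·(23−2)≡3=d (all mod 26).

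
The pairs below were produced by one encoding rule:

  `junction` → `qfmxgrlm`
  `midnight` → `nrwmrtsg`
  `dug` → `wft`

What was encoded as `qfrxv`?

Each pair mirrors across the alphabet (j↔q, u↔f, n↔m): positions sum to 25. Letters are reflected about the middle of the alphabet (position → 25−position): Atbash.
Decoding qfrxv: q↔j, f↔u, r↔i, x↔c, v↔e.

juice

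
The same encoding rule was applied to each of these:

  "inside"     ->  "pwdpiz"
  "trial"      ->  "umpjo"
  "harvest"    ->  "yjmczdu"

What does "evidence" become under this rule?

i(8)→p(15) and n(13)→w(22) fit y≡17x+9 (mod 26); the inverse of 17 mod 26 is 23. Treating letters as 0–25, the rule is x ↦ 17x + 9 (mod 26).
Applying it to evidence: e(4)→17·4+9≡25=z; v(21)→17·21+9≡2=c; i(8)→17·8+9≡15=p; d(3)→17·3+9≡8=i; e(4)→17·4+9≡25=z; n(13)→17·13+9≡22=w; c(2)→17·2+9≡17=r; e(4)→17·4+9≡25=z (all mod 26).

zcpizwrz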